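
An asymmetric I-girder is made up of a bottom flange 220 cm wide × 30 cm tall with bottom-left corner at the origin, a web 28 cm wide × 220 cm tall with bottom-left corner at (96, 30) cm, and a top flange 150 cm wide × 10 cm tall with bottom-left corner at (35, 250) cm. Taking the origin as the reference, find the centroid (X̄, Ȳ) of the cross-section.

X̄ = 110.00 cm, Ȳ = 94.24 cm

bottom flange: A = 220 × 30 = 6600.00, centroid at (110.00, 15.00).
web: A = 28 × 220 = 6160.00, centroid at (110.00, 140.00).
top flange: A = 150 × 10 = 1500.00, centroid at (110.00, 255.00).
ΣA = 14260.00 cm²
ΣAX̄ = (6600.00)(110.00) + (6160.00)(110.00) + (1500.00)(110.00) = 1568600.00 cm³
ΣAȲ = (6600.00)(15.00) + (6160.00)(140.00) + (1500.00)(255.00) = 1343900.00 cm³
X̄ = 1568600.00 / 14260.00 = 110.00 cm
Ȳ = 1343900.00 / 14260.00 = 94.24 cm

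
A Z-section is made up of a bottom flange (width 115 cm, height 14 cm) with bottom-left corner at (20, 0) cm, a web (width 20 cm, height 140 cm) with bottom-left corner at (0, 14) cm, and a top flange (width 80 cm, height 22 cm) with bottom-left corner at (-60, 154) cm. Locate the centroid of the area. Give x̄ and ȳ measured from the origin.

bottom flange: A = 115 × 14 = 1610.00, centroid at (77.50, 7.00).
web: A = 20 × 140 = 2800.00, centroid at (10.00, 84.00).
top flange: A = 80 × 22 = 1760.00, centroid at (-20.00, 165.00).
ΣA = 6170.00 cm², ΣAx̄ = 117575.00 cm³, ΣAȳ = 536870.00 cm³.
x̄ = 117575.00/6170.00 = 19.06 cm; ȳ = 536870.00/6170.00 = 87.01 cm.

x̄ = 19.06 cm, ȳ = 87.01 cm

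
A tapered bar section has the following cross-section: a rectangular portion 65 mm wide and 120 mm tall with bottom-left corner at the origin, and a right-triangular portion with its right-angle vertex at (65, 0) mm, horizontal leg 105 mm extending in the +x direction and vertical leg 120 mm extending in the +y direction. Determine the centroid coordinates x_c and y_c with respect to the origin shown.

rectangular portion: A = 65 × 120 = 7800.00, centroid at (32.50, 60.00).
triangular portion: A = ½·105·120 = 6300.00, centroid at (100.00, 40.00).
ΣA = 14100.00 mm²
ΣAx_c = (7800.00)(32.50) + (6300.00)(100.00) = 883500.00 mm³
ΣAy_c = (7800.00)(60.00) + (6300.00)(40.00) = 720000.00 mm³
x_c = 883500.00 / 14100.00 = 62.66 mm
y_c = 720000.00 / 14100.00 = 51.06 mm

x_c = 62.66 mm, y_c = 51.06 mm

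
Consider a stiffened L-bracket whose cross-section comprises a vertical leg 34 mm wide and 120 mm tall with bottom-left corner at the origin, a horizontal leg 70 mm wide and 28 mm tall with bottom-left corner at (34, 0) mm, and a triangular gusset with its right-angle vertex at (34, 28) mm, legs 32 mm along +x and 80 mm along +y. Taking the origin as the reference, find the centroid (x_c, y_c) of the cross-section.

x_c = 35.76 mm, y_c = 46.75 mm

vertical leg: A = 34 × 120 = 4080.00, centroid at (17.00, 60.00).
horizontal leg: A = 70 × 28 = 1960.00, centroid at (69.00, 14.00).
gusset: A = ½·32·80 = 1280.00, centroid at (44.67, 54.67).
ΣA = 7320.00 mm², ΣAx_c = 261773.33 mm³, ΣAy_c = 342213.33 mm³.
x_c = 261773.33/7320.00 = 35.76 mm; y_c = 342213.33/7320.00 = 46.75 mm.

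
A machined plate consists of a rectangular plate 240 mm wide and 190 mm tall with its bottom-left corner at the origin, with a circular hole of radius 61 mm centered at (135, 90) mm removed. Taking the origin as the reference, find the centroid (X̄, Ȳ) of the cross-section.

plate: A = 240 × 190 = 45600.00, centroid at (120.00, 95.00).
hole: A = −π·61² = -11689.87, centroid at (135.00, 90.00).
ΣA = 33910.13 mm²
ΣAX̄ = (45600.00)(120.00) + (-11689.87)(135.00) = 3893868.05 mm³
ΣAȲ = (45600.00)(95.00) + (-11689.87)(90.00) = 3279912.04 mm³
X̄ = 3893868.05 / 33910.13 = 114.83 mm
Ȳ = 3279912.04 / 33910.13 = 96.72 mm

X̄ = 114.83 mm, Ȳ = 96.72 mm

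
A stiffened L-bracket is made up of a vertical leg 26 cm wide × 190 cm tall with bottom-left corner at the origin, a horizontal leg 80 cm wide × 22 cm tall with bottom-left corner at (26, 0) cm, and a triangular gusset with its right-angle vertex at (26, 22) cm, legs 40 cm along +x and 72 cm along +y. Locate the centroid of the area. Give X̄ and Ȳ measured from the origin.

X̄ = 29.12 cm, Ȳ = 68.17 cm

vertical leg: A = 26 × 190 = 4940.00, centroid at (13.00, 95.00).
horizontal leg: A = 80 × 22 = 1760.00, centroid at (66.00, 11.00).
gusset: A = ½·40·72 = 1440.00, centroid at (39.33, 46.00).
ΣA = 8140.00 cm², ΣAX̄ = 237020.00 cm³, ΣAȲ = 554900.00 cm³.
X̄ = 237020.00/8140.00 = 29.12 cm; Ȳ = 554900.00/8140.00 = 68.17 cm.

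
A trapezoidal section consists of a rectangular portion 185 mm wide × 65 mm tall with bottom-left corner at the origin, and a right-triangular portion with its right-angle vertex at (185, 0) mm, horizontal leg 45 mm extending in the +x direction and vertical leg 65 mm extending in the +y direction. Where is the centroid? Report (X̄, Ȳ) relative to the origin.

rectangular portion: A = 185 × 65 = 12025.00, centroid at (92.50, 32.50).
triangular portion: A = ½·45·65 = 1462.50, centroid at (200.00, 21.67).
ΣA = 13487.50 mm²
ΣAX̄ = (12025.00)(92.50) + (1462.50)(200.00) = 1404812.50 mm³
ΣAȲ = (12025.00)(32.50) + (1462.50)(21.67) = 422500.00 mm³
X̄ = 1404812.50 / 13487.50 = 104.16 mm
Ȳ = 422500.00 / 13487.50 = 31.33 mm

X̄ = 104.16 mm, Ȳ = 31.33 mm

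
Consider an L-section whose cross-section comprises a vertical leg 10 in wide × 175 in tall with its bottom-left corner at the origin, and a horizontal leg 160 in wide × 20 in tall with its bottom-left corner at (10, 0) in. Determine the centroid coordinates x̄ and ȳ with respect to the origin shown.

vertical leg: A = 10 × 175 = 1750.00, centroid at (5.00, 87.50).
horizontal leg: A = 160 × 20 = 3200.00, centroid at (90.00, 10.00).
ΣA = 4950.00 in²
ΣAx̄ = (1750.00)(5.00) + (3200.00)(90.00) = 296750.00 in³
ΣAȳ = (1750.00)(87.50) + (3200.00)(10.00) = 185125.00 in³
x̄ = 296750.00 / 4950.00 = 59.95 in
ȳ = 185125.00 / 4950.00 = 37.40 in

x̄ = 59.95 in, ȳ = 37.40 in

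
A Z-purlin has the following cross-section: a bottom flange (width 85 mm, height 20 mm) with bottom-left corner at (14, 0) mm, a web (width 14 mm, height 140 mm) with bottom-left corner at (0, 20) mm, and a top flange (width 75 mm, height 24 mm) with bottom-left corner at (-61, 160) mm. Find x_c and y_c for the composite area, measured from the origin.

x_c = 12.36 mm, y_c = 92.12 mm

bottom flange: A = 85 × 20 = 1700.00, centroid at (56.50, 10.00).
web: A = 14 × 140 = 1960.00, centroid at (7.00, 90.00).
top flange: A = 75 × 24 = 1800.00, centroid at (-23.50, 172.00).
ΣA = 5460.00 mm²
ΣAx_c = (1700.00)(56.50) + (1960.00)(7.00) + (1800.00)(-23.50) = 67470.00 mm³
ΣAy_c = (1700.00)(10.00) + (1960.00)(90.00) + (1800.00)(172.00) = 503000.00 mm³
x_c = 67470.00 / 5460.00 = 12.36 mm
y_c = 503000.00 / 5460.00 = 92.12 mm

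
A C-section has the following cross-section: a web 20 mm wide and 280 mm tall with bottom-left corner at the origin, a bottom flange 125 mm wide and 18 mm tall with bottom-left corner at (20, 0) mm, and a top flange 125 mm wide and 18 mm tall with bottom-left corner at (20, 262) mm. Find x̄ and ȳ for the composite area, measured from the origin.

x̄ = 42.30 mm, ȳ = 140.00 mm

web: A = 20 × 280 = 5600.00, centroid at (10.00, 140.00).
bottom flange: A = 125 × 18 = 2250.00, centroid at (82.50, 9.00).
top flange: A = 125 × 18 = 2250.00, centroid at (82.50, 271.00).
ΣA = 10100.00 mm², ΣAx̄ = 427250.00 mm³, ΣAȳ = 1414000.00 mm³.
x̄ = 427250.00/10100.00 = 42.30 mm; ȳ = 1414000.00/10100.00 = 140.00 mm.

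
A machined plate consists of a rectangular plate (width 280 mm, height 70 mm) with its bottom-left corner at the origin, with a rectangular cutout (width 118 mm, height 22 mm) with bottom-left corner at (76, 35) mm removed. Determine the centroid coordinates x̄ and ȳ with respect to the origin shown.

plate: A = 280 × 70 = 19600.00, centroid at (140.00, 35.00).
hole: A = −(118 × 22) = -2596.00, centroid at (135.00, 46.00).
ΣA = 17004.00 mm², ΣAx̄ = 2393540.00 mm³, ΣAȳ = 566584.00 mm³.
x̄ = 2393540.00/17004.00 = 140.76 mm; ȳ = 566584.00/17004.00 = 33.32 mm.

x̄ = 140.76 mm, ȳ = 33.32 mm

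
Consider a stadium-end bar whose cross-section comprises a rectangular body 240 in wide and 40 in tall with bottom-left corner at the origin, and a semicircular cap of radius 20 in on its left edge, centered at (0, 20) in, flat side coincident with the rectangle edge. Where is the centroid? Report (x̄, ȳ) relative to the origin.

x̄ = 112.11 in, ȳ = 20.00 in

Part | A | x̄ᵢ | ȳᵢ | A·x̄ᵢ | A·ȳᵢ
rectangular body | 9600.00 | 120.00 | 20.00 | 1152000.00 | 192000.00
semicircular end | 628.32 | -8.49 | 20.00 | -5333.33 | 12566.37
Σ | 10228.32 |  |  | 1146666.67 | 204566.37
x̄ = 1146666.67 / 10228.32 = 112.11 in
ȳ = 204566.37 / 10228.32 = 20.00 in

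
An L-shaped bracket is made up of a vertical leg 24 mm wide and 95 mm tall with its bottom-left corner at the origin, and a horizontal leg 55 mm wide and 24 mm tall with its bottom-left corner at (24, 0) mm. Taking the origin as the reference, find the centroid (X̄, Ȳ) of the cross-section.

Part | A | x̄ᵢ | ȳᵢ | A·x̄ᵢ | A·ȳᵢ
vertical leg | 2280.00 | 12.00 | 47.50 | 27360.00 | 108300.00
horizontal leg | 1320.00 | 51.50 | 12.00 | 67980.00 | 15840.00
Σ | 3600.00 |  |  | 95340.00 | 124140.00
X̄ = 95340.00 / 3600.00 = 26.48 mm
Ȳ = 124140.00 / 3600.00 = 34.48 mm

X̄ = 26.48 mm, Ȳ = 34.48 mm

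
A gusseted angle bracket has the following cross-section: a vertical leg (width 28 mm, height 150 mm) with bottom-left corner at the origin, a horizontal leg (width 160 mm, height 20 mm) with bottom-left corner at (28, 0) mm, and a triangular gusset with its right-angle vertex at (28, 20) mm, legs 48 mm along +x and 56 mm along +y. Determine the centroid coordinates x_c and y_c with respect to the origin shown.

x_c = 53.01 mm, y_c = 45.63 mm

vertical leg: A = 28 × 150 = 4200.00, centroid at (14.00, 75.00).
horizontal leg: A = 160 × 20 = 3200.00, centroid at (108.00, 10.00).
gusset: A = ½·48·56 = 1344.00, centroid at (44.00, 38.67).
ΣA = 8744.00 mm²
ΣAx_c = (4200.00)(14.00) + (3200.00)(108.00) + (1344.00)(44.00) = 463536.00 mm³
ΣAy_c = (4200.00)(75.00) + (3200.00)(10.00) + (1344.00)(38.67) = 398968.00 mm³
x_c = 463536.00 / 8744.00 = 53.01 mm
y_c = 398968.00 / 8744.00 = 45.63 mm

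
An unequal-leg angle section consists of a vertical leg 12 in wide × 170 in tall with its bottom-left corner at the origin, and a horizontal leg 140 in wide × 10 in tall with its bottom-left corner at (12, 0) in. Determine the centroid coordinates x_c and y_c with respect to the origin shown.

Part | A | x̄ᵢ | ȳᵢ | A·x̄ᵢ | A·ȳᵢ
vertical leg | 2040.00 | 6.00 | 85.00 | 12240.00 | 173400.00
horizontal leg | 1400.00 | 82.00 | 5.00 | 114800.00 | 7000.00
Σ | 3440.00 |  |  | 127040.00 | 180400.00
x_c = 127040.00 / 3440.00 = 36.93 in
y_c = 180400.00 / 3440.00 = 52.44 in

x_c = 36.93 in, y_c = 52.44 in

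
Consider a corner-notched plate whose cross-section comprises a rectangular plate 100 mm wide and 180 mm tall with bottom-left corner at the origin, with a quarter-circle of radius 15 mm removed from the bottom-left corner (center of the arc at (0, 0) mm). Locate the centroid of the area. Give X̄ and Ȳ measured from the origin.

X̄ = 50.43 mm, Ȳ = 90.83 mm

plate: A = 100 × 180 = 18000.00, centroid at (50.00, 90.00).
removed quarter-circle: A = −¼π·15² = -176.71, centroid at (6.37, 6.37).
ΣA = 17823.29 mm²
ΣAX̄ = (18000.00)(50.00) + (-176.71)(6.37) = 898875.00 mm³
ΣAȲ = (18000.00)(90.00) + (-176.71)(6.37) = 1618875.00 mm³
X̄ = 898875.00 / 17823.29 = 50.43 mm
Ȳ = 1618875.00 / 17823.29 = 90.83 mm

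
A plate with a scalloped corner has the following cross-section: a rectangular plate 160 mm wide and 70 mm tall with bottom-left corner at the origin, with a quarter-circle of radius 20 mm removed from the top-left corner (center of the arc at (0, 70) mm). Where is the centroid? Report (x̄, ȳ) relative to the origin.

x̄ = 82.06 mm, ȳ = 34.23 mm

plate: A = 160 × 70 = 11200.00, centroid at (80.00, 35.00).
removed quarter-circle: A = −¼π·20² = -314.16, centroid at (8.49, 61.51).
ΣA = 10885.84 mm²
ΣAx̄ = (11200.00)(80.00) + (-314.16)(8.49) = 893333.33 mm³
ΣAȳ = (11200.00)(35.00) + (-314.16)(61.51) = 372675.52 mm³
x̄ = 893333.33 / 10885.84 = 82.06 mm
ȳ = 372675.52 / 10885.84 = 34.23 mm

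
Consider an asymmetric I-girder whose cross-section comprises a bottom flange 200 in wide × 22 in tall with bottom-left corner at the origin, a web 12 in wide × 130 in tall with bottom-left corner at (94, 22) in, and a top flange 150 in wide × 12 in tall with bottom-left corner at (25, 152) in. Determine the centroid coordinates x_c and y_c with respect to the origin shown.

bottom flange: A = 200 × 22 = 4400.00, centroid at (100.00, 11.00).
web: A = 12 × 130 = 1560.00, centroid at (100.00, 87.00).
top flange: A = 150 × 12 = 1800.00, centroid at (100.00, 158.00).
ΣA = 7760.00 in²
ΣAx_c = (4400.00)(100.00) + (1560.00)(100.00) + (1800.00)(100.00) = 776000.00 in³
ΣAy_c = (4400.00)(11.00) + (1560.00)(87.00) + (1800.00)(158.00) = 468520.00 in³
x_c = 776000.00 / 7760.00 = 100.00 in
y_c = 468520.00 / 7760.00 = 60.38 in

x_c = 100.00 in, y_c = 60.38 in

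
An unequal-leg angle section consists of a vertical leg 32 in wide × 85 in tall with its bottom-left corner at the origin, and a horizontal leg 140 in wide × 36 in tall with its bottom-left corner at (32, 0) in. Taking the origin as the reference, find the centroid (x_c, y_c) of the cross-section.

vertical leg: A = 32 × 85 = 2720.00, centroid at (16.00, 42.50).
horizontal leg: A = 140 × 36 = 5040.00, centroid at (102.00, 18.00).
ΣA = 7760.00 in²
ΣAx_c = (2720.00)(16.00) + (5040.00)(102.00) = 557600.00 in³
ΣAy_c = (2720.00)(42.50) + (5040.00)(18.00) = 206320.00 in³
x_c = 557600.00 / 7760.00 = 71.86 in
y_c = 206320.00 / 7760.00 = 26.59 in

x_c = 71.86 in, y_c = 26.59 in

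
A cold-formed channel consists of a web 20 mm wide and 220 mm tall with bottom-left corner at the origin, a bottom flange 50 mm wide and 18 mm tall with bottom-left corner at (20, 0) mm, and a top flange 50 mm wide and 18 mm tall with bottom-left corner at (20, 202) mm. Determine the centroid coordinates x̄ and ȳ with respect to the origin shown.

Part | A | x̄ᵢ | ȳᵢ | A·x̄ᵢ | A·ȳᵢ
web | 4400.00 | 10.00 | 110.00 | 44000.00 | 484000.00
bottom flange | 900.00 | 45.00 | 9.00 | 40500.00 | 8100.00
top flange | 900.00 | 45.00 | 211.00 | 40500.00 | 189900.00
Σ | 6200.00 |  |  | 125000.00 | 682000.00
x̄ = 125000.00 / 6200.00 = 20.16 mm
ȳ = 682000.00 / 6200.00 = 110.00 mm

x̄ = 20.16 mm, ȳ = 110.00 mm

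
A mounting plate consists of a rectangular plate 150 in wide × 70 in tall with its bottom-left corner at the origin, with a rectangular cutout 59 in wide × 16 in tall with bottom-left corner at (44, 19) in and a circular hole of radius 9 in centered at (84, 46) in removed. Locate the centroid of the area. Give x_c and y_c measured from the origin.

x_c = 74.91 in, y_c = 35.51 in

Part | A | x̄ᵢ | ȳᵢ | A·x̄ᵢ | A·ȳᵢ
plate | 10500.00 | 75.00 | 35.00 | 787500.00 | 367500.00
hole 1 | -944.00 | 73.50 | 27.00 | -69384.00 | -25488.00
hole 2 | -254.47 | 84.00 | 46.00 | -21375.40 | -11705.57
Σ | 9301.53 |  |  | 696740.60 | 330306.43
x_c = 696740.60 / 9301.53 = 74.91 in
y_c = 330306.43 / 9301.53 = 35.51 in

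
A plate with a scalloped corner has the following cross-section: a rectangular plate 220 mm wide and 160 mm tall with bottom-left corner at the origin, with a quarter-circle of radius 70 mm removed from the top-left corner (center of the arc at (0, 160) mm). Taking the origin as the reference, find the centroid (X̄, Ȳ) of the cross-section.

plate: A = 220 × 160 = 35200.00, centroid at (110.00, 80.00).
removed quarter-circle: A = −¼π·70² = -3848.45, centroid at (29.71, 130.29).
ΣA = 31351.55 mm²
ΣAX̄ = (35200.00)(110.00) + (-3848.45)(29.71) = 3757666.67 mm³
ΣAȲ = (35200.00)(80.00) + (-3848.45)(130.29) = 2314581.17 mm³
X̄ = 3757666.67 / 31351.55 = 119.86 mm
Ȳ = 2314581.17 / 31351.55 = 73.83 mm

X̄ = 119.86 mm, Ȳ = 73.83 mm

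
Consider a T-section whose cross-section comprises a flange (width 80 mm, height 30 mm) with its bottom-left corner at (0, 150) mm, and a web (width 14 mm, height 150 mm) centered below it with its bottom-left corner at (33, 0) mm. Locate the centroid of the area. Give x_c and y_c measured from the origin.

Part | A | x̄ᵢ | ȳᵢ | A·x̄ᵢ | A·ȳᵢ
web | 2100.00 | 40.00 | 75.00 | 84000.00 | 157500.00
flange | 2400.00 | 40.00 | 165.00 | 96000.00 | 396000.00
Σ | 4500.00 |  |  | 180000.00 | 553500.00
x_c = 180000.00 / 4500.00 = 40.00 mm
y_c = 553500.00 / 4500.00 = 123.00 mm

x_c = 40.00 mm, y_c = 123.00 mm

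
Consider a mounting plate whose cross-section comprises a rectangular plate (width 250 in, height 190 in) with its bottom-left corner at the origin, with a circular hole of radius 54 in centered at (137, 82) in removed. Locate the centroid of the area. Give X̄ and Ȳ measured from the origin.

plate: A = 250 × 190 = 47500.00, centroid at (125.00, 95.00).
hole: A = −π·54² = -9160.88, centroid at (137.00, 82.00).
ΣA = 38339.12 in², ΣAX̄ = 4682458.87 in³, ΣAȲ = 3761307.50 in³.
X̄ = 4682458.87/38339.12 = 122.13 in; Ȳ = 3761307.50/38339.12 = 98.11 in.

X̄ = 122.13 in, Ȳ = 98.11 in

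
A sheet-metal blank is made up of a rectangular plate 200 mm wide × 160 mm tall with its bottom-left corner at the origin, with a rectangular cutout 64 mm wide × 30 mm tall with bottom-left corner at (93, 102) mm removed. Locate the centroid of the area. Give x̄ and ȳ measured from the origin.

x̄ = 98.40 mm, ȳ = 77.64 mm

plate: A = 200 × 160 = 32000.00, centroid at (100.00, 80.00).
hole: A = −(64 × 30) = -1920.00, centroid at (125.00, 117.00).
ΣA = 30080.00 mm²
ΣAx̄ = (32000.00)(100.00) + (-1920.00)(125.00) = 2960000.00 mm³
ΣAȳ = (32000.00)(80.00) + (-1920.00)(117.00) = 2335360.00 mm³
x̄ = 2960000.00 / 30080.00 = 98.40 mm
ȳ = 2335360.00 / 30080.00 = 77.64 mm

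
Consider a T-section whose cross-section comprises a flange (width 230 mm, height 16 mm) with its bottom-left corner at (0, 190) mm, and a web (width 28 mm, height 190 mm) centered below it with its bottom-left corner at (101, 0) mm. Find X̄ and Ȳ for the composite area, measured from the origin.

web: A = 28 × 190 = 5320.00, centroid at (115.00, 95.00).
flange: A = 230 × 16 = 3680.00, centroid at (115.00, 198.00).
ΣA = 9000.00 mm²
ΣAX̄ = (5320.00)(115.00) + (3680.00)(115.00) = 1035000.00 mm³
ΣAȲ = (5320.00)(95.00) + (3680.00)(198.00) = 1234040.00 mm³
X̄ = 1035000.00 / 9000.00 = 115.00 mm
Ȳ = 1234040.00 / 9000.00 = 137.12 mm

X̄ = 115.00 mm, Ȳ = 137.12 mm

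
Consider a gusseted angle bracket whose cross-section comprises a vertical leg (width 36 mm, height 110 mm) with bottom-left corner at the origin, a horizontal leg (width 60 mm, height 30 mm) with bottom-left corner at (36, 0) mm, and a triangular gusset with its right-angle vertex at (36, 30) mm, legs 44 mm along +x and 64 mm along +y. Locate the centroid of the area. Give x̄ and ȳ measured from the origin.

vertical leg: A = 36 × 110 = 3960.00, centroid at (18.00, 55.00).
horizontal leg: A = 60 × 30 = 1800.00, centroid at (66.00, 15.00).
gusset: A = ½·44·64 = 1408.00, centroid at (50.67, 51.33).
ΣA = 7168.00 mm²
ΣAx̄ = (3960.00)(18.00) + (1800.00)(66.00) + (1408.00)(50.67) = 261418.67 mm³
ΣAȳ = (3960.00)(55.00) + (1800.00)(15.00) + (1408.00)(51.33) = 317077.33 mm³
x̄ = 261418.67 / 7168.00 = 36.47 mm
ȳ = 317077.33 / 7168.00 = 44.24 mm

x̄ = 36.47 mm, ȳ = 44.24 mm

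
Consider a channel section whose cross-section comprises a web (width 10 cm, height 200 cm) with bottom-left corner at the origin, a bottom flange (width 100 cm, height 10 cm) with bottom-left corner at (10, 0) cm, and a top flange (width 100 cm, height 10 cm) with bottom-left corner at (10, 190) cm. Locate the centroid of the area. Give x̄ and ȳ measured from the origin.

x̄ = 32.50 cm, ȳ = 100.00 cm

Part | A | x̄ᵢ | ȳᵢ | A·x̄ᵢ | A·ȳᵢ
web | 2000.00 | 5.00 | 100.00 | 10000.00 | 200000.00
bottom flange | 1000.00 | 60.00 | 5.00 | 60000.00 | 5000.00
top flange | 1000.00 | 60.00 | 195.00 | 60000.00 | 195000.00
Σ | 4000.00 |  |  | 130000.00 | 400000.00
x̄ = 130000.00 / 4000.00 = 32.50 cm
ȳ = 400000.00 / 4000.00 = 100.00 cm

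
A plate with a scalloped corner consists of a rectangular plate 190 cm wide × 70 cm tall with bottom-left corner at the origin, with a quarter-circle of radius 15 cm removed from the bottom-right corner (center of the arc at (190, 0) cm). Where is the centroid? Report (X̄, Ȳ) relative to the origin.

plate: A = 190 × 70 = 13300.00, centroid at (95.00, 35.00).
removed quarter-circle: A = −¼π·15² = -176.71, centroid at (183.63, 6.37).
ΣA = 13123.29 cm², ΣAX̄ = 1231049.23 cm³, ΣAȲ = 464375.00 cm³.
X̄ = 1231049.23/13123.29 = 93.81 cm; Ȳ = 464375.00/13123.29 = 35.39 cm.

X̄ = 93.81 cm, Ȳ = 35.39 cm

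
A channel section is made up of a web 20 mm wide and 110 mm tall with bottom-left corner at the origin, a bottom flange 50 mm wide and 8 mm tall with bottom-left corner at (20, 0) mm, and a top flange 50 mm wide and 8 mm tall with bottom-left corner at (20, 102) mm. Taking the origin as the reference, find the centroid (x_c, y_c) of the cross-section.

web: A = 20 × 110 = 2200.00, centroid at (10.00, 55.00).
bottom flange: A = 50 × 8 = 400.00, centroid at (45.00, 4.00).
top flange: A = 50 × 8 = 400.00, centroid at (45.00, 106.00).
ΣA = 3000.00 mm², ΣAx_c = 58000.00 mm³, ΣAy_c = 165000.00 mm³.
x_c = 58000.00/3000.00 = 19.33 mm; y_c = 165000.00/3000.00 = 55.00 mm.

x_c = 19.33 mm, y_c = 55.00 mm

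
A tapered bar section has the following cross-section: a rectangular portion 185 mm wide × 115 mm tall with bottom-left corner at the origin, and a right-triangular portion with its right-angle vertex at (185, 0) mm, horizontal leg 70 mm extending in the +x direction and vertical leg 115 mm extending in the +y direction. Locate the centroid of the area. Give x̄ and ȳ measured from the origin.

rectangular portion: A = 185 × 115 = 21275.00, centroid at (92.50, 57.50).
triangular portion: A = ½·70·115 = 4025.00, centroid at (208.33, 38.33).
ΣA = 25300.00 mm², ΣAx̄ = 2806479.17 mm³, ΣAȳ = 1377604.17 mm³.
x̄ = 2806479.17/25300.00 = 110.93 mm; ȳ = 1377604.17/25300.00 = 54.45 mm.

x̄ = 110.93 mm, ȳ = 54.45 mm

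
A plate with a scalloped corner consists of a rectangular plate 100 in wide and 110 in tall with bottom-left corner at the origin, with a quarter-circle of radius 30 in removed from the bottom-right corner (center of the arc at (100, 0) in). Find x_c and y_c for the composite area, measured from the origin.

plate: A = 100 × 110 = 11000.00, centroid at (50.00, 55.00).
removed quarter-circle: A = −¼π·30² = -706.86, centroid at (87.27, 12.73).
ΣA = 10293.14 in²
ΣAx_c = (11000.00)(50.00) + (-706.86)(87.27) = 488314.17 in³
ΣAy_c = (11000.00)(55.00) + (-706.86)(12.73) = 596000.00 in³
x_c = 488314.17 / 10293.14 = 47.44 in
y_c = 596000.00 / 10293.14 = 57.90 in

x_c = 47.44 in, y_c = 57.90 in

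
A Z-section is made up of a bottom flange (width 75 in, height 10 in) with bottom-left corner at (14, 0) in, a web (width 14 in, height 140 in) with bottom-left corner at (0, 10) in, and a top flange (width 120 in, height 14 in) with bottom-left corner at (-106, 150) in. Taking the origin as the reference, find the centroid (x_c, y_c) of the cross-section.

bottom flange: A = 75 × 10 = 750.00, centroid at (51.50, 5.00).
web: A = 14 × 140 = 1960.00, centroid at (7.00, 80.00).
top flange: A = 120 × 14 = 1680.00, centroid at (-46.00, 157.00).
ΣA = 4390.00 in², ΣAx_c = -24935.00 in³, ΣAy_c = 424310.00 in³.
x_c = -24935.00/4390.00 = -5.68 in; y_c = 424310.00/4390.00 = 96.65 in.

x_c = -5.68 in, y_c = 96.65 in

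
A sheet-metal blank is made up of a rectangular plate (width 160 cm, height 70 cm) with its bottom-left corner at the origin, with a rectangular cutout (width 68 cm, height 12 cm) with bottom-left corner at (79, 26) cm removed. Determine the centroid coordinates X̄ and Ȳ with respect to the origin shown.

X̄ = 77.41 cm, Ȳ = 35.24 cm

plate: A = 160 × 70 = 11200.00, centroid at (80.00, 35.00).
hole: A = −(68 × 12) = -816.00, centroid at (113.00, 32.00).
ΣA = 10384.00 cm²
ΣAX̄ = (11200.00)(80.00) + (-816.00)(113.00) = 803792.00 cm³
ΣAȲ = (11200.00)(35.00) + (-816.00)(32.00) = 365888.00 cm³
X̄ = 803792.00 / 10384.00 = 77.41 cm
Ȳ = 365888.00 / 10384.00 = 35.24 cm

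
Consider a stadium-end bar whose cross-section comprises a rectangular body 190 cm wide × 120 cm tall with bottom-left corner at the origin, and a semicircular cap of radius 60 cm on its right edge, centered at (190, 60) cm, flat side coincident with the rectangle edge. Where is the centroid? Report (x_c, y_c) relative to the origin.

x_c = 118.94 cm, y_c = 60.00 cm

Part | A | x̄ᵢ | ȳᵢ | A·x̄ᵢ | A·ȳᵢ
rectangular body | 22800.00 | 95.00 | 60.00 | 2166000.00 | 1368000.00
semicircular end | 5654.87 | 215.46 | 60.00 | 1218424.69 | 339292.01
Σ | 28454.87 |  |  | 3384424.69 | 1707292.01
x_c = 3384424.69 / 28454.87 = 118.94 cm
y_c = 1707292.01 / 28454.87 = 60.00 cm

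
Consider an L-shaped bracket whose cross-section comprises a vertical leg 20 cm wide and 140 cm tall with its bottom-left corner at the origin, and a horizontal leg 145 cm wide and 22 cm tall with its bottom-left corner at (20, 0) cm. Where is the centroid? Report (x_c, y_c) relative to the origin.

x_c = 53.94 cm, y_c = 38.58 cm

vertical leg: A = 20 × 140 = 2800.00, centroid at (10.00, 70.00).
horizontal leg: A = 145 × 22 = 3190.00, centroid at (92.50, 11.00).
ΣA = 5990.00 cm²
ΣAx_c = (2800.00)(10.00) + (3190.00)(92.50) = 323075.00 cm³
ΣAy_c = (2800.00)(70.00) + (3190.00)(11.00) = 231090.00 cm³
x_c = 323075.00 / 5990.00 = 53.94 cm
y_c = 231090.00 / 5990.00 = 38.58 cm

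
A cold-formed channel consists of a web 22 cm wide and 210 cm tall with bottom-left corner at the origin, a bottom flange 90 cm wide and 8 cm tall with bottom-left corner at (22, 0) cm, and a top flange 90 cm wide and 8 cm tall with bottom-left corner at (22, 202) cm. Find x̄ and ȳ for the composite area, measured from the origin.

web: A = 22 × 210 = 4620.00, centroid at (11.00, 105.00).
bottom flange: A = 90 × 8 = 720.00, centroid at (67.00, 4.00).
top flange: A = 90 × 8 = 720.00, centroid at (67.00, 206.00).
ΣA = 6060.00 cm²
ΣAx̄ = (4620.00)(11.00) + (720.00)(67.00) + (720.00)(67.00) = 147300.00 cm³
ΣAȳ = (4620.00)(105.00) + (720.00)(4.00) + (720.00)(206.00) = 636300.00 cm³
x̄ = 147300.00 / 6060.00 = 24.31 cm
ȳ = 636300.00 / 6060.00 = 105.00 cm

x̄ = 24.31 cm, ȳ = 105.00 cm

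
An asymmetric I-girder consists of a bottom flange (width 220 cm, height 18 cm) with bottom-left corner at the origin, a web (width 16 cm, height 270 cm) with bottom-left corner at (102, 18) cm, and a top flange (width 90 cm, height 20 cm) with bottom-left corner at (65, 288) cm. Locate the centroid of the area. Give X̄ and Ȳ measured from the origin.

bottom flange: A = 220 × 18 = 3960.00, centroid at (110.00, 9.00).
web: A = 16 × 270 = 4320.00, centroid at (110.00, 153.00).
top flange: A = 90 × 20 = 1800.00, centroid at (110.00, 298.00).
ΣA = 10080.00 cm², ΣAX̄ = 1108800.00 cm³, ΣAȲ = 1233000.00 cm³.
X̄ = 1108800.00/10080.00 = 110.00 cm; Ȳ = 1233000.00/10080.00 = 122.32 cm.

X̄ = 110.00 cm, Ȳ = 122.32 cm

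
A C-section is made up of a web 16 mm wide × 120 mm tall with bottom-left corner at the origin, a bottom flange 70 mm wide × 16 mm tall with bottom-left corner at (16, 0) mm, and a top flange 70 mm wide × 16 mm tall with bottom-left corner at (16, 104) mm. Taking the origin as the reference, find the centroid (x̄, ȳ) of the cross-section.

x̄ = 31.15 mm, ȳ = 60.00 mm

web: A = 16 × 120 = 1920.00, centroid at (8.00, 60.00).
bottom flange: A = 70 × 16 = 1120.00, centroid at (51.00, 8.00).
top flange: A = 70 × 16 = 1120.00, centroid at (51.00, 112.00).
ΣA = 4160.00 mm², ΣAx̄ = 129600.00 mm³, ΣAȳ = 249600.00 mm³.
x̄ = 129600.00/4160.00 = 31.15 mm; ȳ = 249600.00/4160.00 = 60.00 mm.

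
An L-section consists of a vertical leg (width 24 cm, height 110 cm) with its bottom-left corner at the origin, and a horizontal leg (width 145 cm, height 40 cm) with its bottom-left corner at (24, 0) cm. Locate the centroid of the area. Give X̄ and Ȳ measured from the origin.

X̄ = 70.07 cm, Ȳ = 30.95 cm

vertical leg: A = 24 × 110 = 2640.00, centroid at (12.00, 55.00).
horizontal leg: A = 145 × 40 = 5800.00, centroid at (96.50, 20.00).
ΣA = 8440.00 cm², ΣAX̄ = 591380.00 cm³, ΣAȲ = 261200.00 cm³.
X̄ = 591380.00/8440.00 = 70.07 cm; Ȳ = 261200.00/8440.00 = 30.95 cm.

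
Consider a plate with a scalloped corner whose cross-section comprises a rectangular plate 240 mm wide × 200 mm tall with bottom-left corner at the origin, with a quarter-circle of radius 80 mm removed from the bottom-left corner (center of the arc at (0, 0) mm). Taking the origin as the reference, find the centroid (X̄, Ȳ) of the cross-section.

X̄ = 130.06 mm, Ȳ = 107.73 mm

plate: A = 240 × 200 = 48000.00, centroid at (120.00, 100.00).
removed quarter-circle: A = −¼π·80² = -5026.55, centroid at (33.95, 33.95).
ΣA = 42973.45 mm²
ΣAX̄ = (48000.00)(120.00) + (-5026.55)(33.95) = 5589333.33 mm³
ΣAȲ = (48000.00)(100.00) + (-5026.55)(33.95) = 4629333.33 mm³
X̄ = 5589333.33 / 42973.45 = 130.06 mm
Ȳ = 4629333.33 / 42973.45 = 107.73 mm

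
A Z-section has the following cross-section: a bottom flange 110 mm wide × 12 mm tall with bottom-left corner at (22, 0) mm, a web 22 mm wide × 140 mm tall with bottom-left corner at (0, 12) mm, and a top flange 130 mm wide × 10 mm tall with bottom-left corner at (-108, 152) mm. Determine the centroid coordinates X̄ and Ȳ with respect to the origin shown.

X̄ = 13.97 mm, Ȳ = 81.51 mm

Part | A | x̄ᵢ | ȳᵢ | A·x̄ᵢ | A·ȳᵢ
bottom flange | 1320.00 | 77.00 | 6.00 | 101640.00 | 7920.00
web | 3080.00 | 11.00 | 82.00 | 33880.00 | 252560.00
top flange | 1300.00 | -43.00 | 157.00 | -55900.00 | 204100.00
Σ | 5700.00 |  |  | 79620.00 | 464580.00
X̄ = 79620.00 / 5700.00 = 13.97 mm
Ȳ = 464580.00 / 5700.00 = 81.51 mm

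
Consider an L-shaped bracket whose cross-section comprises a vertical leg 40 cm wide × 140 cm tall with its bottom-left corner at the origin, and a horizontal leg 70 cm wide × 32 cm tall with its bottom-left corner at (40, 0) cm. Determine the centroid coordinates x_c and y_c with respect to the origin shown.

vertical leg: A = 40 × 140 = 5600.00, centroid at (20.00, 70.00).
horizontal leg: A = 70 × 32 = 2240.00, centroid at (75.00, 16.00).
ΣA = 7840.00 cm², ΣAx_c = 280000.00 cm³, ΣAy_c = 427840.00 cm³.
x_c = 280000.00/7840.00 = 35.71 cm; y_c = 427840.00/7840.00 = 54.57 cm.

x_c = 35.71 cm, y_c = 54.57 cm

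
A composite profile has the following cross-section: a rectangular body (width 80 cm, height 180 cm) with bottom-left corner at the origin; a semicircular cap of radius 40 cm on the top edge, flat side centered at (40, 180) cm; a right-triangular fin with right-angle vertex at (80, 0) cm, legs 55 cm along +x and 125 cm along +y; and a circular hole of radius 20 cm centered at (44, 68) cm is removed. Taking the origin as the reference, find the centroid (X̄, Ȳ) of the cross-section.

Part | A | x̄ᵢ | ȳᵢ | A·x̄ᵢ | A·ȳᵢ
rectangular body | 14400.00 | 40.00 | 90.00 | 576000.00 | 1296000.00
semicircular top | 2513.27 | 40.00 | 196.98 | 100530.96 | 495056.01
triangular fin | 3437.50 | 98.33 | 41.67 | 338020.83 | 143229.17
hole | -1256.64 | 44.00 | 68.00 | -55292.03 | -85451.32
Σ | 19094.14 |  |  | 959259.77 | 1848833.86
X̄ = 959259.77 / 19094.14 = 50.24 cm
Ȳ = 1848833.86 / 19094.14 = 96.83 cm

X̄ = 50.24 cm, Ȳ = 96.83 cm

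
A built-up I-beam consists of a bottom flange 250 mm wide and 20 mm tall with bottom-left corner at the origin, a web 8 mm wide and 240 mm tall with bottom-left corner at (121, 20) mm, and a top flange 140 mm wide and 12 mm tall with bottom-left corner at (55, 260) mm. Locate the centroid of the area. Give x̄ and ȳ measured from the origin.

x̄ = 125.00 mm, ȳ = 89.03 mm

bottom flange: A = 250 × 20 = 5000.00, centroid at (125.00, 10.00).
web: A = 8 × 240 = 1920.00, centroid at (125.00, 140.00).
top flange: A = 140 × 12 = 1680.00, centroid at (125.00, 266.00).
ΣA = 8600.00 mm², ΣAx̄ = 1075000.00 mm³, ΣAȳ = 765680.00 mm³.
x̄ = 1075000.00/8600.00 = 125.00 mm; ȳ = 765680.00/8600.00 = 89.03 mm.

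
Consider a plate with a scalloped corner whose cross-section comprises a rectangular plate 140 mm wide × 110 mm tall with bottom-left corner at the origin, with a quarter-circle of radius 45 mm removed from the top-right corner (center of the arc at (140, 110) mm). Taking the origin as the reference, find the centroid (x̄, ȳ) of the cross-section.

Part | A | x̄ᵢ | ȳᵢ | A·x̄ᵢ | A·ȳᵢ
plate | 15400.00 | 70.00 | 55.00 | 1078000.00 | 847000.00
removed quarter-circle | -1590.43 | 120.90 | 90.90 | -192285.38 | -144572.44
Σ | 13809.57 |  |  | 885714.62 | 702427.56
x̄ = 885714.62 / 13809.57 = 64.14 mm
ȳ = 702427.56 / 13809.57 = 50.87 mm

x̄ = 64.14 mm, ȳ = 50.87 mm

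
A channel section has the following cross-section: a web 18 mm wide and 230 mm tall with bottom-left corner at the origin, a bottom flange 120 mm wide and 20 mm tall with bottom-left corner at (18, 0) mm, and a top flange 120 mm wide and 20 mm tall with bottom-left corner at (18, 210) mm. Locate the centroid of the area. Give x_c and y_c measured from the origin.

web: A = 18 × 230 = 4140.00, centroid at (9.00, 115.00).
bottom flange: A = 120 × 20 = 2400.00, centroid at (78.00, 10.00).
top flange: A = 120 × 20 = 2400.00, centroid at (78.00, 220.00).
ΣA = 8940.00 mm², ΣAx_c = 411660.00 mm³, ΣAy_c = 1028100.00 mm³.
x_c = 411660.00/8940.00 = 46.05 mm; y_c = 1028100.00/8940.00 = 115.00 mm.

x_c = 46.05 mm, y_c = 115.00 mm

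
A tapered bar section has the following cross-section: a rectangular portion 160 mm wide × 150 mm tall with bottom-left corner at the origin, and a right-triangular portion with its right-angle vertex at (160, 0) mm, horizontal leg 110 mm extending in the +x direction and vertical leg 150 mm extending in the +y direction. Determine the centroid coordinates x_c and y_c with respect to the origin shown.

rectangular portion: A = 160 × 150 = 24000.00, centroid at (80.00, 75.00).
triangular portion: A = ½·110·150 = 8250.00, centroid at (196.67, 50.00).
ΣA = 32250.00 mm²
ΣAx_c = (24000.00)(80.00) + (8250.00)(196.67) = 3542500.00 mm³
ΣAy_c = (24000.00)(75.00) + (8250.00)(50.00) = 2212500.00 mm³
x_c = 3542500.00 / 32250.00 = 109.84 mm
y_c = 2212500.00 / 32250.00 = 68.60 mm

x_c = 109.84 mm, y_c = 68.60 mm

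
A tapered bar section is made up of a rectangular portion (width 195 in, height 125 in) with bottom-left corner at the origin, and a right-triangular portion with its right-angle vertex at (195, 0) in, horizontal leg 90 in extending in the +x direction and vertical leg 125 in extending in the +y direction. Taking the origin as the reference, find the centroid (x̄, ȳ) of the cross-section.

Part | A | x̄ᵢ | ȳᵢ | A·x̄ᵢ | A·ȳᵢ
rectangular portion | 24375.00 | 97.50 | 62.50 | 2376562.50 | 1523437.50
triangular portion | 5625.00 | 225.00 | 41.67 | 1265625.00 | 234375.00
Σ | 30000.00 |  |  | 3642187.50 | 1757812.50
x̄ = 3642187.50 / 30000.00 = 121.41 in
ȳ = 1757812.50 / 30000.00 = 58.59 in

x̄ = 121.41 in, ȳ = 58.59 in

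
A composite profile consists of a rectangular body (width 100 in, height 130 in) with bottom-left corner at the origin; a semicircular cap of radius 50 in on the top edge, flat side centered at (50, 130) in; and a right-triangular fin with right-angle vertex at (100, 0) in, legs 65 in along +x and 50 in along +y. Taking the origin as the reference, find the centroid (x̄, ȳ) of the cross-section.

x̄ = 56.28 in, ȳ = 79.02 in

Part | A | x̄ᵢ | ȳᵢ | A·x̄ᵢ | A·ȳᵢ
rectangular body | 13000.00 | 50.00 | 65.00 | 650000.00 | 845000.00
semicircular top | 3926.99 | 50.00 | 151.22 | 196349.54 | 593842.14
triangular fin | 1625.00 | 121.67 | 16.67 | 197708.33 | 27083.33
Σ | 18551.99 |  |  | 1044057.87 | 1465925.47
x̄ = 1044057.87 / 18551.99 = 56.28 in
ȳ = 1465925.47 / 18551.99 = 79.02 in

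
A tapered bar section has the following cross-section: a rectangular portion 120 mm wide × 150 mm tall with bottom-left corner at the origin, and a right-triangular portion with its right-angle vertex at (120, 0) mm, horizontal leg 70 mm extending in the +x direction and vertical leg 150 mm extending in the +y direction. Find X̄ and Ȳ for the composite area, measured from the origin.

rectangular portion: A = 120 × 150 = 18000.00, centroid at (60.00, 75.00).
triangular portion: A = ½·70·150 = 5250.00, centroid at (143.33, 50.00).
ΣA = 23250.00 mm², ΣAX̄ = 1832500.00 mm³, ΣAȲ = 1612500.00 mm³.
X̄ = 1832500.00/23250.00 = 78.82 mm; Ȳ = 1612500.00/23250.00 = 69.35 mm.

X̄ = 78.82 mm, Ȳ = 69.35 mm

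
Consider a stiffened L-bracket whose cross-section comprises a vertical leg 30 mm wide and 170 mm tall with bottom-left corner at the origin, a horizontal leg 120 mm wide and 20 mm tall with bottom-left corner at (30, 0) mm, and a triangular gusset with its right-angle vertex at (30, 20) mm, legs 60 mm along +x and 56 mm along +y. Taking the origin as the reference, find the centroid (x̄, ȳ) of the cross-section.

Part | A | x̄ᵢ | ȳᵢ | A·x̄ᵢ | A·ȳᵢ
vertical leg | 5100.00 | 15.00 | 85.00 | 76500.00 | 433500.00
horizontal leg | 2400.00 | 90.00 | 10.00 | 216000.00 | 24000.00
gusset | 1680.00 | 50.00 | 38.67 | 84000.00 | 64960.00
Σ | 9180.00 |  |  | 376500.00 | 522460.00
x̄ = 376500.00 / 9180.00 = 41.01 mm
ȳ = 522460.00 / 9180.00 = 56.91 mm

x̄ = 41.01 mm, ȳ = 56.91 mm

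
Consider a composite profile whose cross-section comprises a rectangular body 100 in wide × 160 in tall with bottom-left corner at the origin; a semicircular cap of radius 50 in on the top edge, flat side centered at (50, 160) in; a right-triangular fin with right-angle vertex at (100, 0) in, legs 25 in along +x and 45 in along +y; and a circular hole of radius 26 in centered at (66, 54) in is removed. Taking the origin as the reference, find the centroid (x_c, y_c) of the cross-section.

x_c = 49.94 in, y_c = 102.66 in

rectangular body: A = 100 × 160 = 16000.00, centroid at (50.00, 80.00).
semicircular top: A = ½π·50² = 3926.99, centroid at (50.00, 181.22).
triangular fin: A = ½·25·45 = 562.50, centroid at (108.33, 15.00).
hole: A = −π·26² = -2123.72, centroid at (66.00, 54.00).
ΣA = 18365.77 in²
ΣAx_c = (16000.00)(50.00) + (3926.99)(50.00) + (562.50)(108.33) + (-2123.72)(66.00) = 917121.74 in³
ΣAy_c = (16000.00)(80.00) + (3926.99)(181.22) + (562.50)(15.00) + (-2123.72)(54.00) = 1885408.67 in³
x_c = 917121.74 / 18365.77 = 49.94 in
y_c = 1885408.67 / 18365.77 = 102.66 in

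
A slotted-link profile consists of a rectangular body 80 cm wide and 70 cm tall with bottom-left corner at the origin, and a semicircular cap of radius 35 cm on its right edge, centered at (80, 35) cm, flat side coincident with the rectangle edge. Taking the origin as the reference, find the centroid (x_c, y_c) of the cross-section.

x_c = 54.03 cm, y_c = 35.00 cm

Part | A | x̄ᵢ | ȳᵢ | A·x̄ᵢ | A·ȳᵢ
rectangular body | 5600.00 | 40.00 | 35.00 | 224000.00 | 196000.00
semicircular end | 1924.23 | 94.85 | 35.00 | 182521.37 | 67347.89
Σ | 7524.23 |  |  | 406521.37 | 263347.89
x_c = 406521.37 / 7524.23 = 54.03 cm
y_c = 263347.89 / 7524.23 = 35.00 cm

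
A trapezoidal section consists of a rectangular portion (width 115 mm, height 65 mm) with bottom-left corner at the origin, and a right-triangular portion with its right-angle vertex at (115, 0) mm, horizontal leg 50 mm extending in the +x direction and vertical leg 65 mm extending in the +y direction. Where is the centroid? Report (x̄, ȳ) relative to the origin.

x̄ = 70.74 mm, ȳ = 30.57 mm

rectangular portion: A = 115 × 65 = 7475.00, centroid at (57.50, 32.50).
triangular portion: A = ½·50·65 = 1625.00, centroid at (131.67, 21.67).
ΣA = 9100.00 mm²
ΣAx̄ = (7475.00)(57.50) + (1625.00)(131.67) = 643770.83 mm³
ΣAȳ = (7475.00)(32.50) + (1625.00)(21.67) = 278145.83 mm³
x̄ = 643770.83 / 9100.00 = 70.74 mm
ȳ = 278145.83 / 9100.00 = 30.57 mm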